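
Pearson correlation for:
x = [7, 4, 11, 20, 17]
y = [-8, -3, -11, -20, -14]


n=5, Σx=59, Σy=-56, Σxy=-827, Σx²=875, Σy²=790
r = (5×(-827) - 59×(-56))/√((5×875 - 59²)(5×790 - (-56)²))
= -831/√(894×814) = -831/√727716 ≈ -831/853.0627 ≈ -0.9741

r ≈ -0.9741


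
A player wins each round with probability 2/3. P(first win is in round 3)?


Geometric: P(X=3) = (1-p)^(k-1)×p = (1/3)^2×2/3 = 2/27

P(X=3) = 2/27 ≈ 7.41%


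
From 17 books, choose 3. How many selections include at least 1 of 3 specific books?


Complement: C(17,3) - C(14,3) = 680 - 364 = 316

316


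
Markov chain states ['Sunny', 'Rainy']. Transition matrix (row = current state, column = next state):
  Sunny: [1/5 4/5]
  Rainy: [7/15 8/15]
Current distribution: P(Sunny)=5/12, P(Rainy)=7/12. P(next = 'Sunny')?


P(next=Sunny) = Σᵢ P(now=i)×P(i→Sunny)
= 5/12×1/5 + 7/12×7/15
= 1/12 + 49/180 = 16/45

P = 16/45 ≈ 0.3556


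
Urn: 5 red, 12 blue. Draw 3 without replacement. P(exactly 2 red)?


Hypergeometric: C(5,2)×C(12,1)/C(17,3)
= 10×12/680 = 3/17

P(X=2) = 3/17 ≈ 17.65%


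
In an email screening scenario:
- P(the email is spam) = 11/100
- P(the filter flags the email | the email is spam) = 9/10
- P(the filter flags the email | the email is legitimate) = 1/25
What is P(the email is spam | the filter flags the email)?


Using Bayes' theorem:
P(A|B) = P(B|A)·P(A) / P(B)

P(the filter flags the email) = 9/10 × 11/100 + 1/25 × 89/100
= 99/1000 + 89/2500 = 673/5000

P(the email is spam|the filter flags the email) = (99/1000) / (673/5000) = 495/673

P(the email is spam|the filter flags the email) = 495/673 ≈ 73.55%


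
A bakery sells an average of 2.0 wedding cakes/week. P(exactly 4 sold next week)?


Poisson(λ=2.0): P(X=4) = e^(-λ)×λ^k/k!
= e^(-2.0) × 2.0^4 / 4!
≈ 0.1353352832 × 16 / 24 ≈ 0.090224

P(X=4) ≈ 0.090224 ≈ 9.02%


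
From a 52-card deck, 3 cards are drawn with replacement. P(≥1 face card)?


P(not a face card) = 40/52 = 10/13
P(none in 3 draws) = (10/13)^3 = 1000/2197
P(≥1 face card) = 1 - 1000/2197 = 1197/2197

P = 1197/2197 ≈ 54.48%


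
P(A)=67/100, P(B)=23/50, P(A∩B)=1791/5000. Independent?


P(A)×P(B) = 1541/5000
P(A∩B) = 1791/5000
Not equal → NOT independent

No, not independent


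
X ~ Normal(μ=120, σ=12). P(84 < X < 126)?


z₁=(84-120)/12=-3.0, z₂=(126-120)/12=0.5
P = Φ(0.5) - Φ(-3.0) = 0.691462 - 0.001350 = 0.690112 ≈ 0.6901

P(84 < X < 126) ≈ 0.6901


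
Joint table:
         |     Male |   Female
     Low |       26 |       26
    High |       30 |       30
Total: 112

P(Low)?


P(Low) = (26+26)/112 = 52/112 = 13/28

P(Low) = 13/28 ≈ 46.43%


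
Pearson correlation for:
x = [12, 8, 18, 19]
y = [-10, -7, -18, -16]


n=4, Σx=57, Σy=-51, Σxy=-804, Σx²=893, Σy²=729
r = (4×(-804) - 57×(-51))/√((4×893 - 57²)(4×729 - (-51)²))
= -309/√(323×315) = -309/√101745 ≈ -309/318.9749 ≈ -0.9687

r ≈ -0.9687


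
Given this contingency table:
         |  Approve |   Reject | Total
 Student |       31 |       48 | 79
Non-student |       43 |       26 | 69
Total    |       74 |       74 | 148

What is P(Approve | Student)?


P(Approve | Student) = 31/(31+48) = 31/79

P(Approve|Student) = 31/79 ≈ 39.24%


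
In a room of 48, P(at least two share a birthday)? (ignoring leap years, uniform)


P(all different) = Π(365-i)/365 for i=0..47
= 0.039402
P(match) = 1 - 0.039402 = 0.960598

P ≈ 0.9606 ≈ 96.06%


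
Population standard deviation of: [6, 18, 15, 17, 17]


Mean = 73/5
  (6-73/5)²=1849/25
  (18-73/5)²=289/25
  (15-73/5)²=4/25
  (17-73/5)²=144/25
  (17-73/5)²=144/25
Σ(x-μ)² = 486/5
σ² = (486/5)/5 = 486/25

σ = √(486/25) ≈ 4.4091


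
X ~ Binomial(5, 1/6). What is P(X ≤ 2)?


P(X ≤ 2) = Σ P(X=i) for i=0..2
P(X=0) = 3125/7776
P(X=1) = 3125/7776
P(X=2) = 625/3888
Sum = 625/648

P(X ≤ 2) = 625/648 ≈ 96.45%


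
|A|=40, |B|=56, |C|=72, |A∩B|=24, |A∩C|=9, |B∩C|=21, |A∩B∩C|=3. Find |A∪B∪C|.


|A∪B∪C| = 40+56+72-24-9-21+3 = 117

|A∪B∪C| = 117


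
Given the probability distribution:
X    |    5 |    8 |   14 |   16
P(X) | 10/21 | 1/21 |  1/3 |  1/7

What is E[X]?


E[X] = Σ x·P(X=x)
= (5)×(10/21) + (8)×(1/21) + (14)×(1/3) + (16)×(1/7)
= 68/7

E[X] = 68/7


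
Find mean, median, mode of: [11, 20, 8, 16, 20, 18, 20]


Sorted: [8, 11, 16, 18, 20, 20, 20]
Mean = 113/7
Median = 18
Freq: {11: 1, 20: 3, 8: 1, 16: 1, 18: 1}
Mode: [20]

Mean=113/7, Median=18, Mode=20


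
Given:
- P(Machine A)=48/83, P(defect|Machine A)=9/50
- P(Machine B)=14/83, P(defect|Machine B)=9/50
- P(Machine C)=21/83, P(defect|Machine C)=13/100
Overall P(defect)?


P(B) = Σ P(B|Aᵢ)×P(Aᵢ)
  9/50×48/83 = 216/2075
  9/50×14/83 = 63/2075
  13/100×21/83 = 273/8300
Sum = 1389/8300

P(defect) = 1389/8300 ≈ 16.73%


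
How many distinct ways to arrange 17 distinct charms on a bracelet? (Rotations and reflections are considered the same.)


Free circular arrangements: rotations and reflections both identified.
(n-1)!/2 = 16!/2 = 20922789888000/2 = 10461394944000

10461394944000


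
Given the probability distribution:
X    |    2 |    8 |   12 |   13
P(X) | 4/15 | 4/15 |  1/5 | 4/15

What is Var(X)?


E[X] = 128/15
E[X²] = 92
Var(X) = E[X²] - (E[X])² = 92 - 16384/225 = 4316/225

Var(X) = 4316/225 ≈ 19.1822


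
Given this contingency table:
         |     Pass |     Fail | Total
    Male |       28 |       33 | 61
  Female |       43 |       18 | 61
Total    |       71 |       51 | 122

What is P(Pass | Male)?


P(Pass | Male) = 28/(28+33) = 28/61

P(Pass|Male) = 28/61 ≈ 45.90%


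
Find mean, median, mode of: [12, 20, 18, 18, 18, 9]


Sorted: [9, 12, 18, 18, 18, 20]
Mean = 95/6
Median = 18
Freq: {12: 1, 20: 1, 18: 3, 9: 1}
Mode: [18]

Mean=95/6, Median=18, Mode=18


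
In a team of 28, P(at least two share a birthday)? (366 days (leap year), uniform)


P(all different) = Π(366-i)/366 for i=0..27
= 0.346570
P(match) = 1 - 0.346570 = 0.653430

P ≈ 0.6534 ≈ 65.34%


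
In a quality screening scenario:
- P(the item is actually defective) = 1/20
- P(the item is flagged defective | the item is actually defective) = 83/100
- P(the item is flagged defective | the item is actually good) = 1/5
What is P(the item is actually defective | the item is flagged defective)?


Using Bayes' theorem:
P(A|B) = P(B|A)·P(A) / P(B)

P(the item is flagged defective) = 83/100 × 1/20 + 1/5 × 19/20
= 83/2000 + 19/100 = 463/2000

P(the item is actually defective|the item is flagged defective) = (83/2000) / (463/2000) = 83/463

P(the item is actually defective|the item is flagged defective) = 83/463 ≈ 17.93%


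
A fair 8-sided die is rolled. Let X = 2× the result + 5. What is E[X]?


E[die] = (1+8)/2 = 9/2
E[X] = 2×9/2 + 5 = 14

E[X] = 14


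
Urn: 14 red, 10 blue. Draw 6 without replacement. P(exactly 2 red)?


Hypergeometric: C(14,2)×C(10,4)/C(24,6)
= 91×210/134596 = 1365/9614

P(X=2) = 1365/9614 ≈ 14.20%


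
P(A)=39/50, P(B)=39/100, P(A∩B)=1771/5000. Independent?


P(A)×P(B) = 1521/5000
P(A∩B) = 1771/5000
Not equal → NOT independent

No, not independent


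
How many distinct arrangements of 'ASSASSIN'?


Letters: 8, freq: {'A': 2, 'S': 4, 'I': 1, 'N': 1}
8!/(2!×4!×1!×1!) = 40320/48 = 840

840


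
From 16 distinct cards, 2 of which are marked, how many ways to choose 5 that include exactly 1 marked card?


Choose 1 of the 2 marked cards and 4 of the other 14 cards:
C(2,1)×C(14,4) = 2×1001 = 2002

2002


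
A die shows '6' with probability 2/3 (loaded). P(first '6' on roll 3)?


Geometric: P(X=3) = (1-p)^(k-1)×p = (1/3)^2×2/3 = 2/27

P(X=3) = 2/27 ≈ 7.41%


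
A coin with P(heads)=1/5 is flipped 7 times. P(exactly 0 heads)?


Binomial: P(X=0) = C(7,0)×p^0×(1-p)^7
= 1 × 1 × 16384/78125 = 16384/78125

P(X=0) = 16384/78125 ≈ 20.97%


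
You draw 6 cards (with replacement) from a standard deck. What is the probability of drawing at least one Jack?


P(not a Jack) = 48/52 = 12/13
P(none in 6 draws) = (12/13)^6 = 2985984/4826809
P(≥1 Jack) = 1 - 2985984/4826809 = 1840825/4826809

P = 1840825/4826809 ≈ 38.14%


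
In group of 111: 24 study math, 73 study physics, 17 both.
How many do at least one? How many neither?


|A∪B| = 24+73-17 = 80
Neither = 111-80 = 31

At least one: 80; Neither: 31


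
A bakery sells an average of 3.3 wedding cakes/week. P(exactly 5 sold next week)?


Poisson(λ=3.3): P(X=5) = e^(-λ)×λ^k/k!
= e^(-3.3) × 3.3^5 / 5!
≈ 0.0368831674 × 391.35393 / 120 ≈ 0.120286

P(X=5) ≈ 0.120286 ≈ 12.03%


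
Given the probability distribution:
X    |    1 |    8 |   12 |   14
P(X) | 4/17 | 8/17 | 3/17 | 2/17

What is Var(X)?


E[X] = 132/17
E[X²] = 1340/17
Var(X) = E[X²] - (E[X])² = 1340/17 - 17424/289 = 5356/289

Var(X) = 5356/289 ≈ 18.5329


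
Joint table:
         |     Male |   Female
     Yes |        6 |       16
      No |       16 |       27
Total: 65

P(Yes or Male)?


P(Yes∨Male) = P(Yes) + P(Male) - P(Yes∧Male)
= (22 + 22 - 6)/65 = 38/65

P = 38/65 ≈ 58.46%


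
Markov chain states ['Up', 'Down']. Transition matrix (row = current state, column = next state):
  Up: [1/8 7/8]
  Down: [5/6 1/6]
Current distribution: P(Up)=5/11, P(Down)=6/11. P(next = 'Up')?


P(next=Up) = Σᵢ P(now=i)×P(i→Up)
= 5/11×1/8 + 6/11×5/6
= 5/88 + 5/11 = 45/88

P = 45/88 ≈ 0.5114


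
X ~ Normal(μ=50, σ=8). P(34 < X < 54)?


z₁=(34-50)/8=-2.0, z₂=(54-50)/8=0.5
P = Φ(0.5) - Φ(-2.0) = 0.691462 - 0.022750 = 0.668712 ≈ 0.6687

P(34 < X < 54) ≈ 0.6687


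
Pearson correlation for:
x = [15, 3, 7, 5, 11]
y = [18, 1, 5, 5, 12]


n=5, Σx=41, Σy=41, Σxy=465, Σx²=429, Σy²=519
r = (5×465 - 41×41)/√((5×429 - 41²)(5×519 - 41²))
= 644/√(464×914) = 644/√424096 ≈ 644/651.2265 ≈ 0.9889

r ≈ 0.9889


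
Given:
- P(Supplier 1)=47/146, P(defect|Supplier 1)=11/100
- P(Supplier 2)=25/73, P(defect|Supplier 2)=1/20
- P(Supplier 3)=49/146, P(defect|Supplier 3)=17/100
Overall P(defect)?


P(B) = Σ P(B|Aᵢ)×P(Aᵢ)
  11/100×47/146 = 517/14600
  1/20×25/73 = 5/292
  17/100×49/146 = 833/14600
Sum = 8/73

P(defect) = 8/73 ≈ 10.96%


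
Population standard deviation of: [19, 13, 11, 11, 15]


Mean = 69/5
  (19-69/5)²=676/25
  (13-69/5)²=16/25
  (11-69/5)²=196/25
  (11-69/5)²=196/25
  (15-69/5)²=36/25
Σ(x-μ)² = 224/5
σ² = (224/5)/5 = 224/25

σ = √(224/25) ≈ 2.9933


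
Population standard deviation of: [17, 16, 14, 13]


Mean = 60/4 = 15
  (17-15)²=4
  (16-15)²=1
  (14-15)²=1
  (13-15)²=4
Σ(x-μ)² = 10
σ² = 10/4 = 5/2

σ = √(5/2) ≈ 1.5811


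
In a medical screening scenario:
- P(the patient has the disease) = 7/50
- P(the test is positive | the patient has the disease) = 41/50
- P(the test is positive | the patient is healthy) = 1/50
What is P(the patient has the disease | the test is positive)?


Using Bayes' theorem:
P(A|B) = P(B|A)·P(A) / P(B)

P(the test is positive) = 41/50 × 7/50 + 1/50 × 43/50
= 287/2500 + 43/2500 = 33/250

P(the patient has the disease|the test is positive) = (287/2500) / (33/250) = 287/330

P(the patient has the disease|the test is positive) = 287/330 ≈ 86.97%


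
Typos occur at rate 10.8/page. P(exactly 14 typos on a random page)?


Poisson(λ=10.8): P(X=14) = e^(-λ)×λ^k/k!
= e^(-10.8) × 10.8^14 / 14!
≈ 2.039950341e-05 × 2.93719362426e+14 / 87178291200 ≈ 0.068730

P(X=14) ≈ 0.068730 ≈ 6.87%


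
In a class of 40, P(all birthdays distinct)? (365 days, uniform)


P(all different) = Π(365-i)/365 for i=0..39
= (365/365)×(364/365)×...×(326/365)
= 0.108768

P ≈ 0.1088 ≈ 10.88%


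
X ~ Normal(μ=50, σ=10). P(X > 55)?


z = (55-50)/10 = 0.5
P(X > 55) = 1 - P(Z ≤ 0.5) = 1 - 0.6915 = 0.3085

P(X > 55) ≈ 0.3085


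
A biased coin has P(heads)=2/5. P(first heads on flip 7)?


Geometric: P(X=7) = (1-p)^(k-1)×p = (3/5)^6×2/5 = 1458/78125

P(X=7) = 1458/78125 ≈ 1.87%


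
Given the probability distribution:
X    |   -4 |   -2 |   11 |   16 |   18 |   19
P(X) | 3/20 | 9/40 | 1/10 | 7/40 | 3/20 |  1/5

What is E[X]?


E[X] = Σ x·P(X=x)
= (-4)×(3/20) + (-2)×(9/40) + (11)×(1/10) + (16)×(7/40) + (18)×(3/20) + (19)×(1/5)
= 187/20

E[X] = 187/20


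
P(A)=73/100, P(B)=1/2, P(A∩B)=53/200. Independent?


P(A)×P(B) = 73/200
P(A∩B) = 53/200
Not equal → NOT independent

No, not independent


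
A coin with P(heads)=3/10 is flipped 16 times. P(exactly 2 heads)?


Binomial: P(X=2) = C(16,2)×p^2×(1-p)^14
= 120 × 9/100 × 678223072849/100000000000000 = 18312022966923/250000000000000

P(X=2) = 18312022966923/250000000000000 ≈ 7.32%


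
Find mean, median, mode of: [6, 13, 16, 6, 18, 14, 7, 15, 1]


Sorted: [1, 6, 6, 7, 13, 14, 15, 16, 18]
Mean = 96/9 = 32/3
Median = 13
Freq: {6: 2, 13: 1, 16: 1, 18: 1, 14: 1, 7: 1, 15: 1, 1: 1}
Mode: [6]

Mean=32/3, Median=13, Mode=6


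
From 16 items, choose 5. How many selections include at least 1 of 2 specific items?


Complement: C(16,5) - C(14,5) = 4368 - 2002 = 2366

2366


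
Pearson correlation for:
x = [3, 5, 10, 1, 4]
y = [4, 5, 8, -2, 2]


n=5, Σx=23, Σy=17, Σxy=123, Σx²=151, Σy²=113
r = (5×123 - 23×17)/√((5×151 - 23²)(5×113 - 17²))
= 224/√(226×276) = 224/√62376 ≈ 224/249.7519 ≈ 0.8969

r ≈ 0.8969


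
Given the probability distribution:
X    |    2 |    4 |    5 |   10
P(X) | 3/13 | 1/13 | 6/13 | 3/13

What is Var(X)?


E[X] = 70/13
E[X²] = 478/13
Var(X) = E[X²] - (E[X])² = 478/13 - 4900/169 = 1314/169

Var(X) = 1314/169 ≈ 7.7751


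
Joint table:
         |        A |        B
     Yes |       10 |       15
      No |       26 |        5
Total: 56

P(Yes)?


P(Yes) = (10+15)/56 = 25/56

P(Yes) = 25/56 ≈ 44.64%


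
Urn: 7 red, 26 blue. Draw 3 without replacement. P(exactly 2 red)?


Hypergeometric: C(7,2)×C(26,1)/C(33,3)
= 21×26/5456 = 273/2728

P(X=2) = 273/2728 ≈ 10.01%


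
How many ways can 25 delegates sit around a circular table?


Circular arrangements of 25 distinct objects: fix one position to break rotational symmetry.
(n-1)! = 24! = 620448401733239439360000

620448401733239439360000


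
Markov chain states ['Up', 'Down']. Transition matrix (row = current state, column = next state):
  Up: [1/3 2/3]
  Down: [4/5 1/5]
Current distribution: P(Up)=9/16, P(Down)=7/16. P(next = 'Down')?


P(next=Down) = Σᵢ P(now=i)×P(i→Down)
= 9/16×2/3 + 7/16×1/5
= 3/8 + 7/80 = 37/80

P = 37/80 ≈ 0.4625


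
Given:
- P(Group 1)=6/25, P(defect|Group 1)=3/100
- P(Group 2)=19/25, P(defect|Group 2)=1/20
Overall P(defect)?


P(B) = Σ P(B|Aᵢ)×P(Aᵢ)
  3/100×6/25 = 9/1250
  1/20×19/25 = 19/500
Sum = 113/2500

P(defect) = 113/2500 ≈ 4.52%


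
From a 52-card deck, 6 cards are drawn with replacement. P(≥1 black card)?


P(not a black card) = 26/52 = 1/2
P(none in 6 draws) = (1/2)^6 = 1/64
P(≥1 black card) = 1 - 1/64 = 63/64

P = 63/64 ≈ 98.44%


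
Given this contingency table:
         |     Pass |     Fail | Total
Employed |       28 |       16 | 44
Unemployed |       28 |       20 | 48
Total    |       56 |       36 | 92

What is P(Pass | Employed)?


P(Pass | Employed) = 28/(28+16) = 28/44 = 7/11

P(Pass|Employed) = 7/11 ≈ 63.64%


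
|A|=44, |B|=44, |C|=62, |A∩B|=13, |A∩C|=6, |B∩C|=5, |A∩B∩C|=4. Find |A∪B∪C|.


|A∪B∪C| = 44+44+62-13-6-5+4 = 130

|A∪B∪C| = 130


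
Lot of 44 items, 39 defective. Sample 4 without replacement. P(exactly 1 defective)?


Hypergeometric: C(39,1)×C(5,3)/C(44,4)
= 39×10/135751 = 390/135751

P(X=1) = 390/135751 ≈ 0.29%


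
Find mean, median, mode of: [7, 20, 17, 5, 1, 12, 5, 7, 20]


Sorted: [1, 5, 5, 7, 7, 12, 17, 20, 20]
Mean = 94/9
Median = 7
Freq: {7: 2, 20: 2, 17: 1, 5: 2, 1: 1, 12: 1}
Mode: [5, 7, 20]

Mean=94/9, Median=7, Mode=[5, 7, 20]


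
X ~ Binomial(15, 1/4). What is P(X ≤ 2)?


P(X ≤ 2) = Σ P(X=i) for i=0..2
P(X=0) = 14348907/1073741824
P(X=1) = 71744535/1073741824
P(X=2) = 167403915/1073741824
Sum = 253497357/1073741824

P(X ≤ 2) = 253497357/1073741824 ≈ 23.61%


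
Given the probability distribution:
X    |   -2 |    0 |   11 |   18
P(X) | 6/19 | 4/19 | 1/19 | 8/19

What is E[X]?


E[X] = Σ x·P(X=x)
= (-2)×(6/19) + (0)×(4/19) + (11)×(1/19) + (18)×(8/19)
= 143/19

E[X] = 143/19


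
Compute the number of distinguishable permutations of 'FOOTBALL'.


Letters: 8, freq: {'F': 1, 'O': 2, 'T': 1, 'B': 1, 'A': 1, 'L': 2}
8!/(1!×2!×1!×1!×1!×2!) = 40320/4 = 10080

10080


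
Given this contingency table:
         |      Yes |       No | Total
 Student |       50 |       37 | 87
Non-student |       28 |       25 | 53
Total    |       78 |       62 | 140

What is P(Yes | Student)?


P(Yes | Student) = 50/(50+37) = 50/87

P(Yes|Student) = 50/87 ≈ 57.47%


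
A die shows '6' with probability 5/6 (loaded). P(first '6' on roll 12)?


Geometric: P(X=12) = (1-p)^(k-1)×p = (1/6)^11×5/6 = 5/2176782336

P(X=12) = 5/2176782336 ≈ 0.00%


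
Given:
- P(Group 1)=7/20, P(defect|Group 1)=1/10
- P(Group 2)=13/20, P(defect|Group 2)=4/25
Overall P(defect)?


P(B) = Σ P(B|Aᵢ)×P(Aᵢ)
  1/10×7/20 = 7/200
  4/25×13/20 = 13/125
Sum = 139/1000

P(defect) = 139/1000 ≈ 13.90%


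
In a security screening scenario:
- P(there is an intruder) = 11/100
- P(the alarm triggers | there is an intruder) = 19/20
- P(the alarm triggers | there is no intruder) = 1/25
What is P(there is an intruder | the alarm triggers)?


Using Bayes' theorem:
P(A|B) = P(B|A)·P(A) / P(B)

P(the alarm triggers) = 19/20 × 11/100 + 1/25 × 89/100
= 209/2000 + 89/2500 = 1401/10000

P(there is an intruder|the alarm triggers) = (209/2000) / (1401/10000) = 1045/1401

P(there is an intruder|the alarm triggers) = 1045/1401 ≈ 74.59%


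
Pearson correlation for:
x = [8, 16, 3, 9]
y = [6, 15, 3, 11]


n=4, Σx=36, Σy=35, Σxy=396, Σx²=410, Σy²=391
r = (4×396 - 36×35)/√((4×410 - 36²)(4×391 - 35²))
= 324/√(344×339) = 324/√116616 ≈ 324/341.4908 ≈ 0.9488

r ≈ 0.9488


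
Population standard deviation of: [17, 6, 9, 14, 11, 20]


Mean = 77/6
  (17-77/6)²=625/36
  (6-77/6)²=1681/36
  (9-77/6)²=529/36
  (14-77/6)²=49/36
  (11-77/6)²=121/36
  (20-77/6)²=1849/36
Σ(x-μ)² = 809/6
σ² = (809/6)/6 = 809/36

σ = √(809/36) ≈ 4.7405


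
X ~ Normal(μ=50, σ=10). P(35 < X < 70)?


z₁=(35-50)/10=-1.5, z₂=(70-50)/10=2.0
P = Φ(2.0) - Φ(-1.5) = 0.977250 - 0.066807 = 0.910443 ≈ 0.9104

P(35 < X < 70) ≈ 0.9104


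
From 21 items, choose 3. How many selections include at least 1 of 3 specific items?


Complement: C(21,3) - C(18,3) = 1330 - 816 = 514

514


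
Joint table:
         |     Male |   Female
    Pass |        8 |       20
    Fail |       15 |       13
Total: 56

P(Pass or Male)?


P(Pass∨Male) = P(Pass) + P(Male) - P(Pass∧Male)
= (28 + 23 - 8)/56 = 43/56

P = 43/56 ≈ 76.79%


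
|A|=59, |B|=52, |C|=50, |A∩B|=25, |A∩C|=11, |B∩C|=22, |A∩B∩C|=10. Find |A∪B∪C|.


|A∪B∪C| = 59+52+50-25-11-22+10 = 113

|A∪B∪C| = 113


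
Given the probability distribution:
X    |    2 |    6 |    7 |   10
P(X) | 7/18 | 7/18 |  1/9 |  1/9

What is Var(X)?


E[X] = 5
E[X²] = 289/9
Var(X) = E[X²] - (E[X])² = 289/9 - 25 = 64/9

Var(X) = 64/9 ≈ 7.1111


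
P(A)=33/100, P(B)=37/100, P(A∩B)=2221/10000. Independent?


P(A)×P(B) = 1221/10000
P(A∩B) = 2221/10000
Not equal → NOT independent

No, not independent


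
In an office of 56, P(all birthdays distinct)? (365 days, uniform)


P(all different) = Π(365-i)/365 for i=0..55
= (365/365)×(364/365)×...×(310/365)
= 0.011668

P ≈ 0.0117 ≈ 1.17%


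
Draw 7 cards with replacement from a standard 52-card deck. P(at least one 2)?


P(not a 2) = 48/52 = 12/13
P(none in 7 draws) = (12/13)^7 = 35831808/62748517
P(≥1 2) = 1 - 35831808/62748517 = 26916709/62748517

P = 26916709/62748517 ≈ 42.90%


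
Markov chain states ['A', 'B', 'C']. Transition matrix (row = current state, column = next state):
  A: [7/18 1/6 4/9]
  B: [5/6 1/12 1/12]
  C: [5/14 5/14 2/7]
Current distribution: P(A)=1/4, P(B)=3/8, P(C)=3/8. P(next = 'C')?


P(next=C) = Σᵢ P(now=i)×P(i→C)
= 1/4×4/9 + 3/8×1/12 + 3/8×2/7
= 1/9 + 1/32 + 3/28 = 503/2016

P = 503/2016 ≈ 0.2495


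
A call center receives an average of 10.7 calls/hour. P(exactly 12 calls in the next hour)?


Poisson(λ=10.7): P(X=12) = e^(-λ)×λ^k/k!
= e^(-10.7) × 10.7^12 / 12!
≈ 2.254493791e-05 × 2.25219158896e+12 / 479001600 ≈ 0.106003

P(X=12) ≈ 0.106003 ≈ 10.60%


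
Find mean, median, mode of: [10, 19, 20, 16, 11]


Sorted: [10, 11, 16, 19, 20]
Mean = 76/5
Median = 16
Freq: {10: 1, 19: 1, 20: 1, 16: 1, 11: 1}
Mode: No mode

Mean=76/5, Median=16, Mode=No mode


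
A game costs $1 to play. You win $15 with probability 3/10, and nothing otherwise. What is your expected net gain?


E[gain] = (15-1)×3/10 + (-1)×7/10
= 21/5 - 7/10 = 7/2

Expected net gain = $7/2 ≈ $3.50


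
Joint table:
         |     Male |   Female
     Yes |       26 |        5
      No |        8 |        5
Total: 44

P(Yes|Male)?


P(Yes|Male) = 26/(26+8) = 26/34 = 13/17

P = 13/17 ≈ 76.47%


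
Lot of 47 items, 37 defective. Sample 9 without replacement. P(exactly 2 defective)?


Hypergeometric: C(37,2)×C(10,7)/C(47,9)
= 666×120/1362649145 = 15984/272529829

P(X=2) = 15984/272529829 ≈ 0.01%


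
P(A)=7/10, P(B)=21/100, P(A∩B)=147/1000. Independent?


P(A)×P(B) = 147/1000
P(A∩B) = 147/1000
Equal ✓ → Independent

Yes, independent


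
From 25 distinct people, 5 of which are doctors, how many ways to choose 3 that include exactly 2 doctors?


Choose 2 of the 5 doctors and 1 of the other 20 people:
C(5,2)×C(20,1) = 10×20 = 200

200


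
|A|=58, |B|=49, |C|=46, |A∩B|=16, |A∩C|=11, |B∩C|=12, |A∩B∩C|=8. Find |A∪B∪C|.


|A∪B∪C| = 58+49+46-16-11-12+8 = 122

|A∪B∪C| = 122


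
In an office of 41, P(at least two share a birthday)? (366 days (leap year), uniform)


P(all different) = Π(366-i)/366 for i=0..40
= 0.097493
P(match) = 1 - 0.097493 = 0.902507

P ≈ 0.9025 ≈ 90.25%


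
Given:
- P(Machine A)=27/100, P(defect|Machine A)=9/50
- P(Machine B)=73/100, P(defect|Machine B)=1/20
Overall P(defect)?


P(B) = Σ P(B|Aᵢ)×P(Aᵢ)
  9/50×27/100 = 243/5000
  1/20×73/100 = 73/2000
Sum = 851/10000

P(defect) = 851/10000 ≈ 8.51%


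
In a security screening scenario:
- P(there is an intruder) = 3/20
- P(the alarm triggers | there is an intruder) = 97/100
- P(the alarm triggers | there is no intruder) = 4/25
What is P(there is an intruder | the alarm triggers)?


Using Bayes' theorem:
P(A|B) = P(B|A)·P(A) / P(B)

P(the alarm triggers) = 97/100 × 3/20 + 4/25 × 17/20
= 291/2000 + 17/125 = 563/2000

P(there is an intruder|the alarm triggers) = (291/2000) / (563/2000) = 291/563

P(there is an intruder|the alarm triggers) = 291/563 ≈ 51.69%


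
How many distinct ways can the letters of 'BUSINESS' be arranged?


Letters: 8, freq: {'B': 1, 'U': 1, 'S': 3, 'I': 1, 'N': 1, 'E': 1}
8!/(1!×1!×3!×1!×1!×1!) = 40320/6 = 6720

6720


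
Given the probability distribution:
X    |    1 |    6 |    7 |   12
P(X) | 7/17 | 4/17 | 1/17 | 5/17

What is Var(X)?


E[X] = 98/17
E[X²] = 920/17
Var(X) = E[X²] - (E[X])² = 920/17 - 9604/289 = 6036/289

Var(X) = 6036/289 ≈ 20.8858


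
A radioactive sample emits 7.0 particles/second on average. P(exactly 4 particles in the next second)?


Poisson(λ=7.0): P(X=4) = e^(-λ)×λ^k/k!
= e^(-7.0) × 7.0^4 / 4!
≈ 0.0009118819656 × 2401 / 24 ≈ 0.091226

P(X=4) ≈ 0.091226 ≈ 9.12%


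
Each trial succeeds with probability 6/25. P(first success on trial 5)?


Geometric: P(X=5) = (1-p)^(k-1)×p = (19/25)^4×6/25 = 781926/9765625

P(X=5) = 781926/9765625 ≈ 8.01%


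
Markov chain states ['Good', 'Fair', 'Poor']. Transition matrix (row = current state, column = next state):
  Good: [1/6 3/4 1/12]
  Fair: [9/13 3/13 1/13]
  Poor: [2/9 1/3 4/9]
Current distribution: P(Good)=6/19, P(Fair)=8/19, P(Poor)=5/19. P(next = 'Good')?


P(next=Good) = Σᵢ P(now=i)×P(i→Good)
= 6/19×1/6 + 8/19×9/13 + 5/19×2/9
= 1/19 + 72/247 + 10/171 = 895/2223

P = 895/2223 ≈ 0.4026


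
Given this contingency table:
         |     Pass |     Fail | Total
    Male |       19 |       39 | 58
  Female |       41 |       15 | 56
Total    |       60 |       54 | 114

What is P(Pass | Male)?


P(Pass | Male) = 19/(19+39) = 19/58

P(Pass|Male) = 19/58 ≈ 32.76%


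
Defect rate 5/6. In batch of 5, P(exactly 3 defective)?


Binomial: P(X=3) = C(5,3)×p^3×(1-p)^2
= 10 × 125/216 × 1/36 = 625/3888

P(X=3) = 625/3888 ≈ 16.08%


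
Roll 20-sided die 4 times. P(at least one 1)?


P(no 1)^4 = (19/20)^4 = 130321/160000
P(≥1) = 1 - 130321/160000 = 29679/160000

P = 29679/160000 ≈ 18.55%


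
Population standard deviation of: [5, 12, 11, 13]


Mean = 41/4
  (5-41/4)²=441/16
  (12-41/4)²=49/16
  (11-41/4)²=9/16
  (13-41/4)²=121/16
Σ(x-μ)² = 155/4
σ² = (155/4)/4 = 155/16

σ = √(155/16) ≈ 3.1125


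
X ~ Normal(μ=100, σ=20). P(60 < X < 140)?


z₁=(60-100)/20=-2.0, z₂=(140-100)/20=2.0
P = Φ(2.0) - Φ(-2.0) = 0.977250 - 0.022750 = 0.954500 ≈ 0.9545

P(60 < X < 140) ≈ 0.9545


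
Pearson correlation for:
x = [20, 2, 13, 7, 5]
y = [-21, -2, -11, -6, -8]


n=5, Σx=47, Σy=-48, Σxy=-649, Σx²=647, Σy²=666
r = (5×(-649) - 47×(-48))/√((5×647 - 47²)(5×666 - (-48)²))
= -989/√(1026×1026) = -989/√1052676 ≈ -989/1026.0000 ≈ -0.9639

r ≈ -0.9639


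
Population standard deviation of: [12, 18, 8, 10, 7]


Mean = 55/5 = 11
  (12-11)²=1
  (18-11)²=49
  (8-11)²=9
  (10-11)²=1
  (7-11)²=16
Σ(x-μ)² = 76
σ² = 76/5

σ = √(76/5) ≈ 3.8987


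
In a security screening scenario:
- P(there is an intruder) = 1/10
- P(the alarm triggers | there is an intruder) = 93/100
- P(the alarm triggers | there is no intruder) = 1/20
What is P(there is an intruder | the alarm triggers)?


Using Bayes' theorem:
P(A|B) = P(B|A)·P(A) / P(B)

P(the alarm triggers) = 93/100 × 1/10 + 1/20 × 9/10
= 93/1000 + 9/200 = 69/500

P(there is an intruder|the alarm triggers) = (93/1000) / (69/500) = 31/46

P(there is an intruder|the alarm triggers) = 31/46 ≈ 67.39%


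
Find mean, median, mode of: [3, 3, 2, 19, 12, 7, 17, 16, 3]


Sorted: [2, 3, 3, 3, 7, 12, 16, 17, 19]
Mean = 82/9
Median = 7
Freq: {3: 3, 2: 1, 19: 1, 12: 1, 7: 1, 17: 1, 16: 1}
Mode: [3]

Mean=82/9, Median=7, Mode=3


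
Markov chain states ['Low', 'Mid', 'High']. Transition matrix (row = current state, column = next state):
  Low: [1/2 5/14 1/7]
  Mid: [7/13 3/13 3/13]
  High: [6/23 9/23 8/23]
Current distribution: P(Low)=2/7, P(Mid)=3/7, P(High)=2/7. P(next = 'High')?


P(next=High) = Σᵢ P(now=i)×P(i→High)
= 2/7×1/7 + 3/7×3/13 + 2/7×8/23
= 2/49 + 9/91 + 16/161 = 3503/14651

P = 3503/14651 ≈ 0.2391


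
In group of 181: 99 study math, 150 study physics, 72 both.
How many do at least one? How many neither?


|A∪B| = 99+150-72 = 177
Neither = 181-177 = 4

At least one: 177; Neither: 4


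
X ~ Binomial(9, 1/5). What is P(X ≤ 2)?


P(X ≤ 2) = Σ P(X=i) for i=0..2
P(X=0) = 262144/1953125
P(X=1) = 589824/1953125
P(X=2) = 589824/1953125
Sum = 1441792/1953125

P(X ≤ 2) = 1441792/1953125 ≈ 73.82%


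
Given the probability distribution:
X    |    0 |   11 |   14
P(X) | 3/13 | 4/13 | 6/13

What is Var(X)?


E[X] = 128/13
E[X²] = 1660/13
Var(X) = E[X²] - (E[X])² = 1660/13 - 16384/169 = 5196/169

Var(X) = 5196/169 ≈ 30.7456


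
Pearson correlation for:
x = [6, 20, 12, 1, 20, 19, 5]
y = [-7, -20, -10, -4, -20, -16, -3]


n=7, Σx=83, Σy=-80, Σxy=-1285, Σx²=1367, Σy²=1230
r = (7×(-1285) - 83×(-80))/√((7×1367 - 83²)(7×1230 - (-80)²))
= -2355/√(2680×2210) = -2355/√5922800 ≈ -2355/2433.6803 ≈ -0.9677

r ≈ -0.9677


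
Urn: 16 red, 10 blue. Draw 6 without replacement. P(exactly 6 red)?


Hypergeometric: C(16,6)×C(10,0)/C(26,6)
= 8008×1/230230 = 4/115

P(X=6) = 4/115 ≈ 3.48%


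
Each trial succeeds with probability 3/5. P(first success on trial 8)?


Geometric: P(X=8) = (1-p)^(k-1)×p = (2/5)^7×3/5 = 384/390625

P(X=8) = 384/390625 ≈ 0.10%


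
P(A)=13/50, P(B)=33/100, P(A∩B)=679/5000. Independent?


P(A)×P(B) = 429/5000
P(A∩B) = 679/5000
Not equal → NOT independent

No, not independent


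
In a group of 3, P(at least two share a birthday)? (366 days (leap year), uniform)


P(all different) = Π(366-i)/366 for i=0..2
= 0.991818
P(match) = 1 - 0.991818 = 0.008182

P ≈ 0.0082 ≈ 0.82%


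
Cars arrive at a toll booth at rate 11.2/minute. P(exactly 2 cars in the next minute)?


Poisson(λ=11.2): P(X=2) = e^(-λ)×λ^k/k!
= e^(-11.2) × 11.2^2 / 2!
≈ 1.367419607e-05 × 125.44 / 2 ≈ 0.000858

P(X=2) ≈ 0.000858 ≈ 0.09%


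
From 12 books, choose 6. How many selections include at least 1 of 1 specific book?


Complement: C(12,6) - C(11,6) = 924 - 462 = 462

462


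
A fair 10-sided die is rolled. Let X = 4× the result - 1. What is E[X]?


E[die] = (1+10)/2 = 11/2
E[X] = 4×11/2 - 1 = 21

E[X] = 21


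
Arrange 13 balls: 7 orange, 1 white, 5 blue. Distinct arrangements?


13!/(7!×1!×5!) = 10296

10296


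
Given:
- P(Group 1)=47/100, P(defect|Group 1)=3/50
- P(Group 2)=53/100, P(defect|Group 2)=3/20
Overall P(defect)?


P(B) = Σ P(B|Aᵢ)×P(Aᵢ)
  3/50×47/100 = 141/5000
  3/20×53/100 = 159/2000
Sum = 1077/10000

P(defect) = 1077/10000 ≈ 10.77%


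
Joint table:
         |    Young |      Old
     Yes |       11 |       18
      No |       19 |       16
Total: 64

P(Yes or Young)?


P(Yes∨Young) = P(Yes) + P(Young) - P(Yes∧Young)
= (29 + 30 - 11)/64 = 48/64 = 3/4

P = 3/4 ≈ 75.00%


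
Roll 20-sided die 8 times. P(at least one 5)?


P(no 5)^8 = (19/20)^8 = 16983563041/25600000000
P(≥1) = 1 - 16983563041/25600000000 = 8616436959/25600000000

P = 8616436959/25600000000 ≈ 33.66%


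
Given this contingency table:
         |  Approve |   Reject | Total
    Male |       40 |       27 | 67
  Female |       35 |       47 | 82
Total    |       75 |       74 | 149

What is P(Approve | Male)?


P(Approve | Male) = 40/(40+27) = 40/67

P(Approve|Male) = 40/67 ≈ 59.70%


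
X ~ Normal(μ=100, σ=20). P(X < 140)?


z = (140-100)/20 = 2.0
P(Z < 2.0) = 0.9772

P(X < 140) ≈ 0.9772


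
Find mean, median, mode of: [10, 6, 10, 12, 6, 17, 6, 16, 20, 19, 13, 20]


Sorted: [6, 6, 6, 10, 10, 12, 13, 16, 17, 19, 20, 20]
Mean = 155/12
Median = 25/2
Freq: {10: 2, 6: 3, 12: 1, 17: 1, 16: 1, 20: 2, 19: 1, 13: 1}
Mode: [6]

Mean=155/12, Median=25/2, Mode=6


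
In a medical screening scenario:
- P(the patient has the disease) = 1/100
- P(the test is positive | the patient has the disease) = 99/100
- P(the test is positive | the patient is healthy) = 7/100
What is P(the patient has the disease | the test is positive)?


Using Bayes' theorem:
P(A|B) = P(B|A)·P(A) / P(B)

P(the test is positive) = 99/100 × 1/100 + 7/100 × 99/100
= 99/10000 + 693/10000 = 99/1250

P(the patient has the disease|the test is positive) = (99/10000) / (99/1250) = 1/8

P(the patient has the disease|the test is positive) = 1/8 ≈ 12.50%


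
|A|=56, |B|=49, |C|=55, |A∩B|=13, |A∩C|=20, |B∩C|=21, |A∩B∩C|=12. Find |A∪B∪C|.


|A∪B∪C| = 56+49+55-13-20-21+12 = 118

|A∪B∪C| = 118


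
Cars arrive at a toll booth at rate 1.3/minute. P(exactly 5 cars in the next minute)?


Poisson(λ=1.3): P(X=5) = e^(-λ)×λ^k/k!
= e^(-1.3) × 1.3^5 / 5!
≈ 0.272531793 × 3.71293 / 120 ≈ 0.008432

P(X=5) ≈ 0.008432 ≈ 0.84%


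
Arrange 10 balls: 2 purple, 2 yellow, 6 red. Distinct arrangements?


10!/(2!×2!×6!) = 1260

1260


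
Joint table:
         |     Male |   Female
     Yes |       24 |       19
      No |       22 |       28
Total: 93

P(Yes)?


P(Yes) = (24+19)/93 = 43/93

P(Yes) = 43/93 ≈ 46.24%


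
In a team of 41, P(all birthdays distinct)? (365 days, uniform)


P(all different) = Π(365-i)/365 for i=0..40
= (365/365)×(364/365)×...×(325/365)
= 0.096848

P ≈ 0.0968 ≈ 9.68%


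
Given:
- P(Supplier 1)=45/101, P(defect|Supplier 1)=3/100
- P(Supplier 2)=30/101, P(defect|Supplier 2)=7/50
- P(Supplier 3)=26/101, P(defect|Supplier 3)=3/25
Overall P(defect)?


P(B) = Σ P(B|Aᵢ)×P(Aᵢ)
  3/100×45/101 = 27/2020
  7/50×30/101 = 21/505
  3/25×26/101 = 78/2525
Sum = 867/10100

P(defect) = 867/10100 ≈ 8.58%


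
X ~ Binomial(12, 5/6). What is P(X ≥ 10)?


P(X ≥ 10) = Σ P(X=i) for i=10..12
P(X=10) = 107421875/362797056
P(X=11) = 48828125/181398528
P(X=12) = 244140625/2176782336
Sum = 1474609375/2176782336

P(X ≥ 10) = 1474609375/2176782336 ≈ 67.74%


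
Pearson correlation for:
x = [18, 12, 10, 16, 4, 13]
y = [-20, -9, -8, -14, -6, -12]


n=6, Σx=73, Σy=-69, Σxy=-952, Σx²=1009, Σy²=921
r = (6×(-952) - 73×(-69))/√((6×1009 - 73²)(6×921 - (-69)²))
= -675/√(725×765) = -675/√554625 ≈ -675/744.7315 ≈ -0.9064

r ≈ -0.9064


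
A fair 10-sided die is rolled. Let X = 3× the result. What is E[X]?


E[die] = (1+10)/2 = 11/2
E[X] = 3 × 11/2 = 33/2

E[X] = 33/2


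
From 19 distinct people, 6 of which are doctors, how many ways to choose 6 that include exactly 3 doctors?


Choose 3 of the 6 doctors and 3 of the other 13 people:
C(6,3)×C(13,3) = 20×286 = 5720

5720


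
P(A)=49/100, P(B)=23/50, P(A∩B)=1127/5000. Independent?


P(A)×P(B) = 1127/5000
P(A∩B) = 1127/5000
Equal ✓ → Independent

Yes, independent


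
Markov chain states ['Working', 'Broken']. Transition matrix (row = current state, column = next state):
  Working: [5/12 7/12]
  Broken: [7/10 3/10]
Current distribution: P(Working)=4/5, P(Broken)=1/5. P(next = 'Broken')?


P(next=Broken) = Σᵢ P(now=i)×P(i→Broken)
= 4/5×7/12 + 1/5×3/10
= 7/15 + 3/50 = 79/150

P = 79/150 ≈ 0.5267


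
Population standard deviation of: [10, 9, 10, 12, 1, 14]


Mean = 56/6 = 28/3
  (10-28/3)²=4/9
  (9-28/3)²=1/9
  (10-28/3)²=4/9
  (12-28/3)²=64/9
  (1-28/3)²=625/9
  (14-28/3)²=196/9
Σ(x-μ)² = 298/3
σ² = (298/3)/6 = 149/9

σ = √(149/9) ≈ 4.0689


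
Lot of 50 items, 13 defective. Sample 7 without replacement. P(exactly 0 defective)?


Hypergeometric: C(13,0)×C(37,7)/C(50,7)
= 1×10295472/99884400 = 19499/189175

P(X=0) = 19499/189175 ≈ 10.31%


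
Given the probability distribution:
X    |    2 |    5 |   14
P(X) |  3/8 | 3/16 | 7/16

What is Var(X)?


E[X] = 125/16
E[X²] = 1471/16
Var(X) = E[X²] - (E[X])² = 1471/16 - 15625/256 = 7911/256

Var(X) = 7911/256 ≈ 30.9023


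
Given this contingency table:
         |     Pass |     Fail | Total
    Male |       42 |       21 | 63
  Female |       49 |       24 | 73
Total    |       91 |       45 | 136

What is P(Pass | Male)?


P(Pass | Male) = 42/(42+21) = 42/63 = 2/3

P(Pass|Male) = 2/3 ≈ 66.67%


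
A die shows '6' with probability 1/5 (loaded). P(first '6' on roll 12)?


Geometric: P(X=12) = (1-p)^(k-1)×p = (4/5)^11×1/5 = 4194304/244140625

P(X=12) = 4194304/244140625 ≈ 1.72%


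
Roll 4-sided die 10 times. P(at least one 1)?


P(no 1)^10 = (3/4)^10 = 59049/1048576
P(≥1) = 1 - 59049/1048576 = 989527/1048576

P = 989527/1048576 ≈ 94.37%


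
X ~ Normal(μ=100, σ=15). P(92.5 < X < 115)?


z₁=(92.5-100)/15=-0.5, z₂=(115-100)/15=1.0
P = Φ(1.0) - Φ(-0.5) = 0.841345 - 0.308538 = 0.532807 ≈ 0.5328

P(92.5 < X < 115) ≈ 0.5328


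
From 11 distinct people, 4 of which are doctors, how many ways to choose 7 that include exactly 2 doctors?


Choose 2 of the 4 doctors and 5 of the other 7 people:
C(4,2)×C(7,5) = 6×21 = 126

126


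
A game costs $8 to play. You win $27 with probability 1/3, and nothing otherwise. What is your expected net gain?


E[gain] = (27-8)×1/3 + (-8)×2/3
= 19/3 - 16/3 = 1

Expected net gain = $1 ≈ $1.00


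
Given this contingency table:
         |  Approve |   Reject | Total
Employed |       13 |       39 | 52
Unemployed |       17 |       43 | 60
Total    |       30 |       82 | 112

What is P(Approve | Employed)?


P(Approve | Employed) = 13/(13+39) = 13/52 = 1/4

P(Approve|Employed) = 1/4 ≈ 25.00%


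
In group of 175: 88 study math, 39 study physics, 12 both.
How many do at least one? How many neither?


|A∪B| = 88+39-12 = 115
Neither = 175-115 = 60

At least one: 115; Neither: 60


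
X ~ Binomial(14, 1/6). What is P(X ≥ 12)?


P(X ≥ 12) = Σ P(X=i) for i=12..14
P(X=12) = 2275/78364164096
P(X=13) = 35/39182082048
P(X=14) = 1/78364164096
Sum = 391/13060694016

P(X ≥ 12) = 391/13060694016 ≈ 0.00%


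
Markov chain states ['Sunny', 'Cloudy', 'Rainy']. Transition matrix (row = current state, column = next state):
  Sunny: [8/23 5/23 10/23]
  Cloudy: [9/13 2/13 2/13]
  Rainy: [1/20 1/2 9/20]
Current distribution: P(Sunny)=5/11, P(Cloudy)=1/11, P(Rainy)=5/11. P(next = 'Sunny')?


P(next=Sunny) = Σᵢ P(now=i)×P(i→Sunny)
= 5/11×8/23 + 1/11×9/13 + 5/11×1/20
= 40/253 + 9/143 + 1/44 = 3207/13156

P = 3207/13156 ≈ 0.2438


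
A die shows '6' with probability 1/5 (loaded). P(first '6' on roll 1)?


Geometric: P(X=1) = (1-p)^(k-1)×p = (4/5)^0×1/5 = 1/5

P(X=1) = 1/5 ≈ 20.00%


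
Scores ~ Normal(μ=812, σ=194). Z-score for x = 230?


z = (x - μ)/σ = (230 - 812)/194 = -3.0

z = -3.0


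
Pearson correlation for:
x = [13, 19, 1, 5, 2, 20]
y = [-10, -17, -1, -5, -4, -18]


n=6, Σx=60, Σy=-55, Σxy=-847, Σx²=960, Σy²=755
r = (6×(-847) - 60×(-55))/√((6×960 - 60²)(6×755 - (-55)²))
= -1782/√(2160×1505) = -1782/√3250800 ≈ -1782/1802.9975 ≈ -0.9884

r ≈ -0.9884


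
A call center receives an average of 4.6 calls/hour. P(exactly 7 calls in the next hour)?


Poisson(λ=4.6): P(X=7) = e^(-λ)×λ^k/k!
= e^(-4.6) × 4.6^7 / 7!
≈ 0.01005183574 × 43581.7657216 / 5040 ≈ 0.086920

P(X=7) ≈ 0.086920 ≈ 8.69%


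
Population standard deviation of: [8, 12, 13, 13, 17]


Mean = 63/5
  (8-63/5)²=529/25
  (12-63/5)²=9/25
  (13-63/5)²=4/25
  (13-63/5)²=4/25
  (17-63/5)²=484/25
Σ(x-μ)² = 206/5
σ² = (206/5)/5 = 206/25

σ = √(206/25) ≈ 2.8705


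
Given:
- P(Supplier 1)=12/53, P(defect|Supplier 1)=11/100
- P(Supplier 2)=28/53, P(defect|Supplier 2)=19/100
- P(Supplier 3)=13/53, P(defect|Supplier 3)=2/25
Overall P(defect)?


P(B) = Σ P(B|Aᵢ)×P(Aᵢ)
  11/100×12/53 = 33/1325
  19/100×28/53 = 133/1325
  2/25×13/53 = 26/1325
Sum = 192/1325

P(defect) = 192/1325 ≈ 14.49%


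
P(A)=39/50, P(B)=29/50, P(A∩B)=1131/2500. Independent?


P(A)×P(B) = 1131/2500
P(A∩B) = 1131/2500
Equal ✓ → Independent

Yes, independent


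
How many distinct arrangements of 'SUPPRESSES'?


Letters: 10, freq: {'S': 4, 'U': 1, 'P': 2, 'R': 1, 'E': 2}
10!/(4!×1!×2!×1!×2!) = 3628800/96 = 37800

37800


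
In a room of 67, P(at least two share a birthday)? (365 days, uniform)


P(all different) = Π(365-i)/365 for i=0..66
= 0.001560
P(match) = 1 - 0.001560 = 0.998440

P ≈ 0.9984 ≈ 99.84%


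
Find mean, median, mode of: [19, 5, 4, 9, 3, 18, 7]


Sorted: [3, 4, 5, 7, 9, 18, 19]
Mean = 65/7
Median = 7
Freq: {19: 1, 5: 1, 4: 1, 9: 1, 3: 1, 18: 1, 7: 1}
Mode: No mode

Mean=65/7, Median=7, Mode=No mode


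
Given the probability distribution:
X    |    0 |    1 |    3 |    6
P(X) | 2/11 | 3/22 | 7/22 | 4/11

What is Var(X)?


E[X] = 36/11
E[X²] = 177/11
Var(X) = E[X²] - (E[X])² = 177/11 - 1296/121 = 651/121

Var(X) = 651/121 ≈ 5.3802
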